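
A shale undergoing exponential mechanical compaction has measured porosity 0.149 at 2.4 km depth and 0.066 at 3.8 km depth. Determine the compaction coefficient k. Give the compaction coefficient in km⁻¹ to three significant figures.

0.582 km⁻¹

Athy: φ(z) = φ₀ e^(−kz) ⇒ φ₁/φ₂ = e^{k(z₂−z₁)} ⇒ k = ln(φ₁/φ₂)/(z₂−z₁)
k = ln(0.149/0.066) / (3.8 − 2.4) = ln(2.258) / 1.4 = 0.8143 / 1.4 = 0.5816 km⁻¹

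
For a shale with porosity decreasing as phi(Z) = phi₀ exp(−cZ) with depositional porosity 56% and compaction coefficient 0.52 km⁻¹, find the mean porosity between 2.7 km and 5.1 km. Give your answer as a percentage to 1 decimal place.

⟨phi⟩ = (1/(Z₂−Z₁)) ∫ phi₀ e^(−cZ) dZ = phi₀·(e^(−c·Z₁) − e^(−c·Z₂)) / (c·(Z₂−Z₁))
e^(−0.52×2.7) = 0.2456; e^(−0.52×5.1) = 0.0705
⟨phi⟩ = 0.56 × (0.2456 − 0.0705) / (0.52 × 2.4) = 0.56 × 0.1403 = 0.0786

7.9%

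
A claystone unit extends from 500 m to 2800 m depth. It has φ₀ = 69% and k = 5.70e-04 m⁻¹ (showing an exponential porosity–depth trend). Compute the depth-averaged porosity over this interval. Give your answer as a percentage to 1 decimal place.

Working in km (1 km = 1000 m; k in km⁻¹ = k in m⁻¹ × 1000):
⟨φ⟩ = (1/(z₂−z₁)) ∫ φ₀ e^(−kz) dz = φ₀·(e^(−k·z₁) − e^(−k·z₂)) / (k·(z₂−z₁))
e^(−0.57×0.5) = 0.7520; e^(−0.57×2.8) = 0.2027
⟨φ⟩ = 0.69 × (0.7520 − 0.2027) / (0.57 × 2.3) = 0.69 × 0.4190 = 0.2891

28.9%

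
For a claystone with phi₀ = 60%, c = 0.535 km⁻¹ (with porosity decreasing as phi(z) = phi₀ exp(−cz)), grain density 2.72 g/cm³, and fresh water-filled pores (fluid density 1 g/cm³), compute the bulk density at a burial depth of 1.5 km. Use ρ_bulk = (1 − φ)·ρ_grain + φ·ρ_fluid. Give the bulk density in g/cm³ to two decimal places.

Porosity at depth: phi = 0.6·exp(−0.535×1.5) = 0.6×0.4482 = 0.2689
Bulk density: ρ_b = (1−phi)ρ_g + phi·ρ_f = 0.7311×2.72 + 0.2689×1
       = 1.989 + 0.269 = 2.257 g/cm³

2.26 g/cm³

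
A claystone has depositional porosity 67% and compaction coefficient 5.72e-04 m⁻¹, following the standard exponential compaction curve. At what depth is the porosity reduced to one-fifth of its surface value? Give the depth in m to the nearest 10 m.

2810 m

Working in km (1 km = 1000 m; β in km⁻¹ = β in m⁻¹ × 1000):
n/n₀ = 1/5 ⇒ exp(−β·Z) = 1/5 ⇒ Z = ln(5) / β
Z = 1.6094 / 0.572 = 2.814 km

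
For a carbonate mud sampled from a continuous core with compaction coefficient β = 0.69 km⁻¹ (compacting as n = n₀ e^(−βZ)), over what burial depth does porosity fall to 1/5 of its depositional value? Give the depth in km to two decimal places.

2.33 km

n/n₀ = 1/5 ⇒ exp(−β·Z) = 1/5 ⇒ Z = ln(5) / β
Z = 1.6094 / 0.69 = 2.333 km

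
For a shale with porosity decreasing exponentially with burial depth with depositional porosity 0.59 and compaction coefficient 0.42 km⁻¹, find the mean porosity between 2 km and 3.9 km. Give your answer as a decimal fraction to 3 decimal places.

0.175

⟨φ⟩ = (1/(z₂−z₁)) ∫ φ₀ e^(−βz) dz = φ₀·(e^(−β·z₁) − e^(−β·z₂)) / (β·(z₂−z₁))
e^(−0.42×2) = 0.4317; e^(−0.42×3.9) = 0.1944
⟨φ⟩ = 0.59 × (0.4317 − 0.1944) / (0.42 × 1.9) = 0.59 × 0.2974 = 0.1755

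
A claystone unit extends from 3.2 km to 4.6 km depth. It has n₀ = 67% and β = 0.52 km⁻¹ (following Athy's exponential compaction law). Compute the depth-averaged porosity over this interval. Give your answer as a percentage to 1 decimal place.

⟨n⟩ = (1/(d₂−d₁)) ∫ n₀ e^(−βd) dd = n₀·(e^(−β·d₁) − e^(−β·d₂)) / (β·(d₂−d₁))
e^(−0.52×3.2) = 0.1894; e^(−0.52×4.6) = 0.0914
⟨n⟩ = 0.67 × (0.1894 − 0.0914) / (0.52 × 1.4) = 0.67 × 0.1345 = 0.0901

9.0%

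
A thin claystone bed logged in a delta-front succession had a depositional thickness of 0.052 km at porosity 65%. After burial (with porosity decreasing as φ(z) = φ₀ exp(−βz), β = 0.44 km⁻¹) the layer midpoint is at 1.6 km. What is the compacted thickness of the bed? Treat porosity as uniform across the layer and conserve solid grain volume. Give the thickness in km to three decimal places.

0.027 km

Porosity at 1.6 km: φ = 0.65·exp(−0.44×1.6) = 0.3215
Solid-volume conservation: h(1−φ) = h₀(1−φ₀) ⇒ h = h₀·(1−φ₀)/(1−φ)
h = 0.052 × (1 − 0.65)/(1 − 0.3215) = 0.052 × 0.5158 = 0.0268 km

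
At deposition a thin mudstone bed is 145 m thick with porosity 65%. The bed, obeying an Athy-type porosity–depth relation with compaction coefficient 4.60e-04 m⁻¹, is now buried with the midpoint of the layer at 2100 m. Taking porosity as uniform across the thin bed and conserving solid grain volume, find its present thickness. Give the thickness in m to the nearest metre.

67 m

Working in km (1 km = 1000 m; c in km⁻¹ = c in m⁻¹ × 1000):
Porosity at 2.1 km: phi = 0.65·exp(−0.46×2.1) = 0.2474
Solid-volume conservation: h(1−phi) = h₀(1−phi₀) ⇒ h = h₀·(1−phi₀)/(1−phi)
h = 0.145 × (1 − 0.65)/(1 − 0.2474) = 0.145 × 0.4650 = 0.0674 km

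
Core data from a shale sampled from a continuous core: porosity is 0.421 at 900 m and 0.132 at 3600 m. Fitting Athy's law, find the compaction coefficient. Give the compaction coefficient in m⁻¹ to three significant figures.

Working in km (1 km = 1000 m; β in km⁻¹ = β in m⁻¹ × 1000):
Athy: phi(z) = phi₀ e^(−βz) ⇒ phi₁/phi₂ = e^{β(z₂−z₁)} ⇒ β = ln(phi₁/phi₂)/(z₂−z₁)
β = ln(0.421/0.132) / (3.6 − 0.9) = ln(3.189) / 2.7 = 1.1598 / 2.7 = 0.4296 km⁻¹

0.000430 m⁻¹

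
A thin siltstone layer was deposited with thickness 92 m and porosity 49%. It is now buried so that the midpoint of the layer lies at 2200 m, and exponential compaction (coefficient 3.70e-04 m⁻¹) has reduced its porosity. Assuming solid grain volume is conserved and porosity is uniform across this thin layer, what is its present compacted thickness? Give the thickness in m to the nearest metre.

60 m

Working in km (1 km = 1000 m; β in km⁻¹ = β in m⁻¹ × 1000):
Porosity at 2.2 km: φ = 0.49·exp(−0.37×2.2) = 0.2171
Solid-volume conservation: h(1−φ) = h₀(1−φ₀) ⇒ h = h₀·(1−φ₀)/(1−φ)
h = 0.092 × (1 − 0.49)/(1 − 0.2171) = 0.092 × 0.6514 = 0.0599 km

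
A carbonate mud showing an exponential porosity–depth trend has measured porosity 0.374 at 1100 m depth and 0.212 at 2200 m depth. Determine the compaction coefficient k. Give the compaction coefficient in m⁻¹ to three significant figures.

Working in km (1 km = 1000 m; k in km⁻¹ = k in m⁻¹ × 1000):
Athy: n(Z) = n₀ e^(−kZ) ⇒ n₁/n₂ = e^{k(Z₂−Z₁)} ⇒ k = ln(n₁/n₂)/(Z₂−Z₁)
k = ln(0.374/0.212) / (2.2 − 1.1) = ln(1.764) / 1.1 = 0.5677 / 1.1 = 0.5161 km⁻¹

0.000516 m⁻¹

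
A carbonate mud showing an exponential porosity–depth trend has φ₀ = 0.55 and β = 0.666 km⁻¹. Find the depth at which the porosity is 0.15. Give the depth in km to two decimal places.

1.95 km

Invert Athy's law: Z = ln(φ₀/φ) / β
Z = ln(0.55/0.15) / 0.666 = ln(3.667) / 0.666 = 1.2993 / 0.666 = 1.951 km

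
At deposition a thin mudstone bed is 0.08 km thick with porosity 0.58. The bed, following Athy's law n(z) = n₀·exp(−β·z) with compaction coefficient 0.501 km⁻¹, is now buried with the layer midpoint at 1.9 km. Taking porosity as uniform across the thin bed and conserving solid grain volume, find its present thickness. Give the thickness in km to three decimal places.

Porosity at 1.9 km: n = 0.58·exp(−0.501×1.9) = 0.2239
Solid-volume conservation: h(1−n) = h₀(1−n₀) ⇒ h = h₀·(1−n₀)/(1−n)
h = 0.08 × (1 − 0.58)/(1 − 0.2239) = 0.08 × 0.5412 = 0.0433 km

0.043 km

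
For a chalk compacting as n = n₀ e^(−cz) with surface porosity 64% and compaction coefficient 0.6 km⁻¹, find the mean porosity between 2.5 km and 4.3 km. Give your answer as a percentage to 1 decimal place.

8.7%

⟨n⟩ = (1/(z₂−z₁)) ∫ n₀ e^(−cz) dz = n₀·(e^(−c·z₁) − e^(−c·z₂)) / (c·(z₂−z₁))
e^(−0.6×2.5) = 0.2231; e^(−0.6×4.3) = 0.0758
⟨n⟩ = 0.64 × (0.2231 − 0.0758) / (0.6 × 1.8) = 0.64 × 0.1364 = 0.0873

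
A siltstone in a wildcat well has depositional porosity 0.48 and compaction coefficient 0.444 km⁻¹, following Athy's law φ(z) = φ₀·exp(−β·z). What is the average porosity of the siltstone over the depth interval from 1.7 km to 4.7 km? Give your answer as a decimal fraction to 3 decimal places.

0.125

⟨φ⟩ = (1/(z₂−z₁)) ∫ φ₀ e^(−βz) dz = φ₀·(e^(−β·z₁) − e^(−β·z₂)) / (β·(z₂−z₁))
e^(−0.444×1.7) = 0.4701; e^(−0.444×4.7) = 0.1241
⟨φ⟩ = 0.48 × (0.4701 − 0.1241) / (0.444 × 3) = 0.48 × 0.2598 = 0.1247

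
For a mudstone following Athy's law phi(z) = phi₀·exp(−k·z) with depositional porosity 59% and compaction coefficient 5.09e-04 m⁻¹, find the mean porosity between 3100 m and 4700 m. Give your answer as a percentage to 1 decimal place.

8.3%

Working in km (1 km = 1000 m; k in km⁻¹ = k in m⁻¹ × 1000):
⟨phi⟩ = (1/(z₂−z₁)) ∫ phi₀ e^(−kz) dz = phi₀·(e^(−k·z₁) − e^(−k·z₂)) / (k·(z₂−z₁))
e^(−0.509×3.1) = 0.2064; e^(−0.509×4.7) = 0.0914
⟨phi⟩ = 0.59 × (0.2064 − 0.0914) / (0.509 × 1.6) = 0.59 × 0.1412 = 0.0833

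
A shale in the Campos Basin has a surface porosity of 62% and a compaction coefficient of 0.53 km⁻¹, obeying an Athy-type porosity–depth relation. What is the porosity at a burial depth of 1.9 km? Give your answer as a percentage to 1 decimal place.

22.6%

n = n₀·exp(−β·d) = 0.62 × exp(−0.53 × 1.9) = 0.62 × exp(−1.007)
  = 0.62 × 0.3653 = 0.2265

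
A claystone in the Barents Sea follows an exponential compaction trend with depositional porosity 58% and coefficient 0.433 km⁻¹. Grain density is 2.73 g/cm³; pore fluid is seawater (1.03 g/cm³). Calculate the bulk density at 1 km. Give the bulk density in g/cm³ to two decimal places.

2.09 g/cm³

Porosity at depth: φ = 0.58·exp(−0.433×1) = 0.58×0.6486 = 0.3762
Bulk density: ρ_b = (1−φ)ρ_g + φ·ρ_f = 0.6238×2.73 + 0.3762×1.03
       = 1.703 + 0.387 = 2.091 g/cm³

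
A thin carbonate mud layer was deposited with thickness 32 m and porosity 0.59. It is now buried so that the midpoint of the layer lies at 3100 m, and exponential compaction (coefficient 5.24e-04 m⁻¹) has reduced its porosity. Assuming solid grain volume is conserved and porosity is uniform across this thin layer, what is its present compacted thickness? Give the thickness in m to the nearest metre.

15 m

Working in km (1 km = 1000 m; c in km⁻¹ = c in m⁻¹ × 1000):
Porosity at 3.1 km: φ = 0.59·exp(−0.524×3.1) = 0.1162
Solid-volume conservation: h(1−φ) = h₀(1−φ₀) ⇒ h = h₀·(1−φ₀)/(1−φ)
h = 0.032 × (1 − 0.59)/(1 − 0.1162) = 0.032 × 0.4639 = 0.0148 km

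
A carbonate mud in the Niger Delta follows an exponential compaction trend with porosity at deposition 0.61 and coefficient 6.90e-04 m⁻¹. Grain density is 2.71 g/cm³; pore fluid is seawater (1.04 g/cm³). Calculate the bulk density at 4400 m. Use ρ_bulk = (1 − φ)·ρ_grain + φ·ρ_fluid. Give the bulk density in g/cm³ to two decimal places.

Working in km (1 km = 1000 m; β in km⁻¹ = β in m⁻¹ × 1000):
Porosity at depth: n = 0.61·exp(−0.69×4.4) = 0.61×0.0480 = 0.0293
Bulk density: ρ_b = (1−n)ρ_g + n·ρ_f = 0.9707×2.71 + 0.0293×1.04
       = 2.631 + 0.030 = 2.661 g/cm³

2.66 g/cm³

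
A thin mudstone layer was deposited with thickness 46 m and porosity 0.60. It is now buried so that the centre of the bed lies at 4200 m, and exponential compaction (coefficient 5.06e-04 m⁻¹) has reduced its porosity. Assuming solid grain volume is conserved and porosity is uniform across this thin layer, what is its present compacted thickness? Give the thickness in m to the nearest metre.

20 m

Working in km (1 km = 1000 m; c in km⁻¹ = c in m⁻¹ × 1000):
Porosity at 4.2 km: phi = 0.6·exp(−0.506×4.2) = 0.0716
Solid-volume conservation: h(1−phi) = h₀(1−phi₀) ⇒ h = h₀·(1−phi₀)/(1−phi)
h = 0.046 × (1 − 0.6)/(1 − 0.0716) = 0.046 × 0.4309 = 0.0198 km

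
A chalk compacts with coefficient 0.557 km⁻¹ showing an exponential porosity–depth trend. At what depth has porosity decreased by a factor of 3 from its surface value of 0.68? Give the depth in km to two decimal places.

φ/φ₀ = 1/3 ⇒ exp(−k·Z) = 1/3 ⇒ Z = ln(3) / k
Z = 1.0986 / 0.557 = 1.972 km

1.97 km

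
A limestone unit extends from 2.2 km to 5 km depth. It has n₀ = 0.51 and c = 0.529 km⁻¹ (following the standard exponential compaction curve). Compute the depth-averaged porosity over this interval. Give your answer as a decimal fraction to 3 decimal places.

⟨n⟩ = (1/(Z₂−Z₁)) ∫ n₀ e^(−cZ) dZ = n₀·(e^(−c·Z₁) − e^(−c·Z₂)) / (c·(Z₂−Z₁))
e^(−0.529×2.2) = 0.3123; e^(−0.529×5) = 0.0710
⟨n⟩ = 0.51 × (0.3123 − 0.0710) / (0.529 × 2.8) = 0.51 × 0.1629 = 0.0831

0.083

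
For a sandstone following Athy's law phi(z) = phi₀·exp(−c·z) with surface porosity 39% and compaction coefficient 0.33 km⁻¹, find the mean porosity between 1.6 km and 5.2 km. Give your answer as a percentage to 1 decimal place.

13.5%

⟨phi⟩ = (1/(z₂−z₁)) ∫ phi₀ e^(−cz) dz = phi₀·(e^(−c·z₁) − e^(−c·z₂)) / (c·(z₂−z₁))
e^(−0.33×1.6) = 0.5898; e^(−0.33×5.2) = 0.1798
⟨phi⟩ = 0.39 × (0.5898 − 0.1798) / (0.33 × 3.6) = 0.39 × 0.3451 = 0.1346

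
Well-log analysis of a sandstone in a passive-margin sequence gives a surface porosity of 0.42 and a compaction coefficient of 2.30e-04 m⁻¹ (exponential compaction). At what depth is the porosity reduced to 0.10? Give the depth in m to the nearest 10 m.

6240 m

Working in km (1 km = 1000 m; β in km⁻¹ = β in m⁻¹ × 1000):
Invert Athy's law: Z = ln(n₀/n) / β
Z = ln(0.42/0.1) / 0.23 = ln(4.2) / 0.23 = 1.4351 / 0.23 = 6.239 km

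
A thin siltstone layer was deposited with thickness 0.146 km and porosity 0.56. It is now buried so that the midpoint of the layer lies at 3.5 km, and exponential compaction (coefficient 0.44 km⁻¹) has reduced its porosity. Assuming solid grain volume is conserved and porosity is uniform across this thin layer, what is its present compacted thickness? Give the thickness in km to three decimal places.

Porosity at 3.5 km: phi = 0.56·exp(−0.44×3.5) = 0.1201
Solid-volume conservation: h(1−phi) = h₀(1−phi₀) ⇒ h = h₀·(1−phi₀)/(1−phi)
h = 0.146 × (1 − 0.56)/(1 − 0.1201) = 0.146 × 0.5000 = 0.0730 km

0.073 km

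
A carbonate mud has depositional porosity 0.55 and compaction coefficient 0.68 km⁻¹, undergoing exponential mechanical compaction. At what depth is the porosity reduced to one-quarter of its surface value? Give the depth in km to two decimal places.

phi/phi₀ = 1/4 ⇒ exp(−k·z) = 1/4 ⇒ z = ln(4) / k
z = 1.3863 / 0.68 = 2.039 km

2.04 km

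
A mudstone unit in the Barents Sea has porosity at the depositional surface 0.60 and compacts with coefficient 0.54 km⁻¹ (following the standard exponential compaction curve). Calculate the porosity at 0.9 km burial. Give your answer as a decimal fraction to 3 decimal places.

n = n₀·exp(−β·z) = 0.6 × exp(−0.54 × 0.9) = 0.6 × exp(−0.486)
  = 0.6 × 0.6151 = 0.3690

0.369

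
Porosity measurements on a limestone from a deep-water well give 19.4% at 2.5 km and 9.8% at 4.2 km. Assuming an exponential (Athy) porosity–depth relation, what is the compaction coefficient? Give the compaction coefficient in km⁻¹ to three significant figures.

0.402 km⁻¹

Athy: phi(Z) = phi₀ e^(−cZ) ⇒ phi₁/phi₂ = e^{c(Z₂−Z₁)} ⇒ c = ln(phi₁/phi₂)/(Z₂−Z₁)
c = ln(0.194/0.098) / (4.2 − 2.5) = ln(1.98) / 1.7 = 0.6829 / 1.7 = 0.4017 km⁻¹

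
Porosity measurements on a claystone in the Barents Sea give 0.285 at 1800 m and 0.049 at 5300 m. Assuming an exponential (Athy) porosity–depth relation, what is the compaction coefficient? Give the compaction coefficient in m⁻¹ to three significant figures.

Working in km (1 km = 1000 m; c in km⁻¹ = c in m⁻¹ × 1000):
Athy: phi(Z) = phi₀ e^(−cZ) ⇒ phi₁/phi₂ = e^{c(Z₂−Z₁)} ⇒ c = ln(phi₁/phi₂)/(Z₂−Z₁)
c = ln(0.285/0.049) / (5.3 − 1.8) = ln(5.816) / 3.5 = 1.7607 / 3.5 = 0.503 km⁻¹

0.000503 m⁻¹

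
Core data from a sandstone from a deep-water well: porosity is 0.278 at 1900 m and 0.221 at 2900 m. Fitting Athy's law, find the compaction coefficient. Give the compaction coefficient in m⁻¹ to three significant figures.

0.000229 m⁻¹

Working in km (1 km = 1000 m; k in km⁻¹ = k in m⁻¹ × 1000):
Athy: n(d) = n₀ e^(−kd) ⇒ n₁/n₂ = e^{k(d₂−d₁)} ⇒ k = ln(n₁/n₂)/(d₂−d₁)
k = ln(0.278/0.221) / (2.9 − 1.9) = ln(1.258) / 1 = 0.2295 / 1 = 0.2295 km⁻¹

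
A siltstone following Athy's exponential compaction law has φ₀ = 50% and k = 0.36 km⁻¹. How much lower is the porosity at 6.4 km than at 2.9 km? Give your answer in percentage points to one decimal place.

φ(2.9) = 0.5·e^(−0.36×2.9) = 0.1760
φ(6.4) = 0.5·e^(−0.36×6.4) = 0.0499
Δφ = 0.1760 − 0.0499 = 0.1261

12.6 percentage points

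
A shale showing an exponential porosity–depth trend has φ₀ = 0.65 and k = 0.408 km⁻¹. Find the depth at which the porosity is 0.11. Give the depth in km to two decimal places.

Invert Athy's law: Z = ln(φ₀/φ) / k
Z = ln(0.65/0.11) / 0.408 = ln(5.909) / 0.408 = 1.7765 / 0.408 = 4.354 km

4.35 km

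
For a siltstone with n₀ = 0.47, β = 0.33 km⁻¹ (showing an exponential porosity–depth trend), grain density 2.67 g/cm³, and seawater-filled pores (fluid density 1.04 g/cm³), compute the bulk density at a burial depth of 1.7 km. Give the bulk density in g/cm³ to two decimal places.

2.23 g/cm³

Porosity at depth: n = 0.47·exp(−0.33×1.7) = 0.47×0.5706 = 0.2682
Bulk density: ρ_b = (1−n)ρ_g + n·ρ_f = 0.7318×2.67 + 0.2682×1.04
       = 1.954 + 0.279 = 2.233 g/cm³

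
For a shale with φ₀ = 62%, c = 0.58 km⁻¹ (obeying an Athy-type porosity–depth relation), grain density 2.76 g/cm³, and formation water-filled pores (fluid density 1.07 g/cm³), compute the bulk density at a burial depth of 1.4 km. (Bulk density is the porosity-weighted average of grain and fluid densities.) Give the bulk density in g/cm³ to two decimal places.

2.29 g/cm³

Porosity at depth: φ = 0.62·exp(−0.58×1.4) = 0.62×0.4440 = 0.2753
Bulk density: ρ_b = (1−φ)ρ_g + φ·ρ_f = 0.7247×2.76 + 0.2753×1.07
       = 2.000 + 0.295 = 2.295 g/cm³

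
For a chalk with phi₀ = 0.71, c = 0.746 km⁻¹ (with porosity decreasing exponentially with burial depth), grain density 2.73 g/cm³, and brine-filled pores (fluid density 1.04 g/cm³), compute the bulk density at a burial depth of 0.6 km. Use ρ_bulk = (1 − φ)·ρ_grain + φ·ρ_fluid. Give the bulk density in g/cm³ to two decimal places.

1.96 g/cm³

Porosity at depth: phi = 0.71·exp(−0.746×0.6) = 0.71×0.6392 = 0.4538
Bulk density: ρ_b = (1−phi)ρ_g + phi·ρ_f = 0.5462×2.73 + 0.4538×1.04
       = 1.491 + 0.472 = 1.963 g/cm³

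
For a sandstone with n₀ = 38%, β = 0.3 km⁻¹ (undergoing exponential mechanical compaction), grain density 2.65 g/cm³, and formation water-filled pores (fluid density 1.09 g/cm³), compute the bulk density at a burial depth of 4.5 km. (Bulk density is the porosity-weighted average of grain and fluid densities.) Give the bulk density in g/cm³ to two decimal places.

Porosity at depth: n = 0.38·exp(−0.3×4.5) = 0.38×0.2592 = 0.0985
Bulk density: ρ_b = (1−n)ρ_g + n·ρ_f = 0.9015×2.65 + 0.0985×1.09
       = 2.389 + 0.107 = 2.496 g/cm³

2.50 g/cm³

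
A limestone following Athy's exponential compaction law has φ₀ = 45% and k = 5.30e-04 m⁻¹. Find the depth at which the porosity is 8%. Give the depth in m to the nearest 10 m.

3260 m

Working in km (1 km = 1000 m; k in km⁻¹ = k in m⁻¹ × 1000):
Invert Athy's law: z = ln(φ₀/φ) / k
z = ln(0.45/0.08) / 0.53 = ln(5.625) / 0.53 = 1.7272 / 0.53 = 3.259 km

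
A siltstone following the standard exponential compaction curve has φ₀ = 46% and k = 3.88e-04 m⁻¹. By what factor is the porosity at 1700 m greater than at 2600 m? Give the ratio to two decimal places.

Working in km (1 km = 1000 m; k in km⁻¹ = k in m⁻¹ × 1000):
φ(d₁)/φ(d₂) = e^(−k·d₁)/e^(−k·d₂) = e^{k(d₂−d₁)}
= exp(0.388 × 0.9) = exp(0.3492) = 1.4179

1.42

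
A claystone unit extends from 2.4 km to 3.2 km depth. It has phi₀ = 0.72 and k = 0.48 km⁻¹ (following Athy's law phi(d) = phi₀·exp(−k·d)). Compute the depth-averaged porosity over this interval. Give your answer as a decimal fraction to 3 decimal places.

0.189

⟨phi⟩ = (1/(d₂−d₁)) ∫ phi₀ e^(−kd) dd = phi₀·(e^(−k·d₁) − e^(−k·d₂)) / (k·(d₂−d₁))
e^(−0.48×2.4) = 0.3160; e^(−0.48×3.2) = 0.2152
⟨phi⟩ = 0.72 × (0.3160 − 0.2152) / (0.48 × 0.8) = 0.72 × 0.2624 = 0.1889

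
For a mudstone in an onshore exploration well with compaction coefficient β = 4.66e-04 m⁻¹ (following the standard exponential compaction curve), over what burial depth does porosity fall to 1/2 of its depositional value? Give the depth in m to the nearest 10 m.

Working in km (1 km = 1000 m; β in km⁻¹ = β in m⁻¹ × 1000):
phi/phi₀ = 1/2 ⇒ exp(−β·Z) = 1/2 ⇒ Z = ln(2) / β
Z = 0.6931 / 0.466 = 1.487 km

1490 m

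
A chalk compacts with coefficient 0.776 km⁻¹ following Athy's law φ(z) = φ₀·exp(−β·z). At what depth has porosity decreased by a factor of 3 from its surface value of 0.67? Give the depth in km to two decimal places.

φ/φ₀ = 1/3 ⇒ exp(−β·z) = 1/3 ⇒ z = ln(3) / β
z = 1.0986 / 0.776 = 1.416 km

1.42 km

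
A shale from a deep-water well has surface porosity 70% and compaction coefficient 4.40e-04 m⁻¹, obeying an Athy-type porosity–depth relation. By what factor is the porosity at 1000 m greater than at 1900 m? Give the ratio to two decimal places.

Working in km (1 km = 1000 m; k in km⁻¹ = k in m⁻¹ × 1000):
n(z₁)/n(z₂) = e^(−k·z₁)/e^(−k·z₂) = e^{k(z₂−z₁)}
= exp(0.44 × 0.9) = exp(0.396) = 1.4859

1.49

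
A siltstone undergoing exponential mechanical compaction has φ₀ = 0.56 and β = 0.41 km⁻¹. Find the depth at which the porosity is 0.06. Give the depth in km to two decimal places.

5.45 km

Invert Athy's law: d = ln(φ₀/φ) / β
d = ln(0.56/0.06) / 0.41 = ln(9.333) / 0.41 = 2.2336 / 0.41 = 5.448 km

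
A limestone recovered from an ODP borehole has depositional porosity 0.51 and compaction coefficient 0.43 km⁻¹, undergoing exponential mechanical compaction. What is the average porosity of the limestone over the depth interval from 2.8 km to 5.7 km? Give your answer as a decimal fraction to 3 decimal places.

⟨φ⟩ = (1/(z₂−z₁)) ∫ φ₀ e^(−kz) dz = φ₀·(e^(−k·z₁) − e^(−k·z₂)) / (k·(z₂−z₁))
e^(−0.43×2.8) = 0.3000; e^(−0.43×5.7) = 0.0862
⟨φ⟩ = 0.51 × (0.3000 − 0.0862) / (0.43 × 2.9) = 0.51 × 0.1714 = 0.0874

0.087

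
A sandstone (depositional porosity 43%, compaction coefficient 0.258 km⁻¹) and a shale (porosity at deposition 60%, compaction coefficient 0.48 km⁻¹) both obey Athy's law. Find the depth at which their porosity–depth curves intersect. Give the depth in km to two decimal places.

1.50 km

Set φ₀ₐ e^(−βₐz) = φ₀ᵦ e^(−βᵦz) ⇒ ln(φ₀ₐ/φ₀ᵦ) = (βₐ − βᵦ)·z
z = ln(0.43/0.6) / (0.258 − 0.48) = -0.3331 / -0.222 = 1.501 km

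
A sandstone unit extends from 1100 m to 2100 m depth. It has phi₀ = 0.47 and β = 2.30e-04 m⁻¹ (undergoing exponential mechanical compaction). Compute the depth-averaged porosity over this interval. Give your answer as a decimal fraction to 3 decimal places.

0.326

Working in km (1 km = 1000 m; β in km⁻¹ = β in m⁻¹ × 1000):
⟨phi⟩ = (1/(Z₂−Z₁)) ∫ phi₀ e^(−βZ) dZ = phi₀·(e^(−β·Z₁) − e^(−β·Z₂)) / (β·(Z₂−Z₁))
e^(−0.23×1.1) = 0.7765; e^(−0.23×2.1) = 0.6169
⟨phi⟩ = 0.47 × (0.7765 − 0.6169) / (0.23 × 1) = 0.47 × 0.6936 = 0.3260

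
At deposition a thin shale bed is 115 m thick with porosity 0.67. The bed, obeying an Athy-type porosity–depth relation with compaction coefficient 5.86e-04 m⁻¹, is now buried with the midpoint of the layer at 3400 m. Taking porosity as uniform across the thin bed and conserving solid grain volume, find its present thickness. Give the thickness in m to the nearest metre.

42 m

Working in km (1 km = 1000 m; c in km⁻¹ = c in m⁻¹ × 1000):
Porosity at 3.4 km: phi = 0.67·exp(−0.586×3.4) = 0.0914
Solid-volume conservation: h(1−phi) = h₀(1−phi₀) ⇒ h = h₀·(1−phi₀)/(1−phi)
h = 0.115 × (1 − 0.67)/(1 − 0.0914) = 0.115 × 0.3632 = 0.0418 km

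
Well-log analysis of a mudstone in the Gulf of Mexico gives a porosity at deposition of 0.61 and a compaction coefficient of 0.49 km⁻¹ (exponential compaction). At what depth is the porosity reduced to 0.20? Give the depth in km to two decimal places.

2.28 km

Invert Athy's law: d = ln(n₀/n) / β
d = ln(0.61/0.2) / 0.49 = ln(3.05) / 0.49 = 1.1151 / 0.49 = 2.276 km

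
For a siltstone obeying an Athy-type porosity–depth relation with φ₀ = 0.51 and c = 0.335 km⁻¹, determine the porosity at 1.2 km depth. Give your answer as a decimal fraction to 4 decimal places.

0.3412

φ = φ₀·exp(−c·Z) = 0.51 × exp(−0.335 × 1.2) = 0.51 × exp(−0.402)
  = 0.51 × 0.6690 = 0.3412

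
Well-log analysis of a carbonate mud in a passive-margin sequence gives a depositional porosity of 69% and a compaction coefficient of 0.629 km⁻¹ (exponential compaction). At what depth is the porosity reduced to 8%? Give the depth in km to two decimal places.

Invert Athy's law: d = ln(φ₀/φ) / β
d = ln(0.69/0.08) / 0.629 = ln(8.625) / 0.629 = 2.1547 / 0.629 = 3.426 km

3.43 km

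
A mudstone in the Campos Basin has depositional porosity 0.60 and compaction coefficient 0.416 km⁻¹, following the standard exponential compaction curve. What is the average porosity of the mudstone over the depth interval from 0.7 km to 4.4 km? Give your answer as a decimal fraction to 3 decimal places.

0.229

⟨n⟩ = (1/(d₂−d₁)) ∫ n₀ e^(−kd) dd = n₀·(e^(−k·d₁) − e^(−k·d₂)) / (k·(d₂−d₁))
e^(−0.416×0.7) = 0.7474; e^(−0.416×4.4) = 0.1603
⟨n⟩ = 0.6 × (0.7474 − 0.1603) / (0.416 × 3.7) = 0.6 × 0.3814 = 0.2288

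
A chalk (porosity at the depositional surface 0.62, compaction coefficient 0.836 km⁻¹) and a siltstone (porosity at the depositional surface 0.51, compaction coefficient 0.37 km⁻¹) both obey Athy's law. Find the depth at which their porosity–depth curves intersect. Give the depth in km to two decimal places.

Set n₀ₐ e^(−βₐZ) = n₀ᵦ e^(−βᵦZ) ⇒ ln(n₀ₐ/n₀ᵦ) = (βₐ − βᵦ)·Z
Z = ln(0.62/0.51) / (0.836 − 0.37) = 0.1953 / 0.466 = 0.419 km

0.42 km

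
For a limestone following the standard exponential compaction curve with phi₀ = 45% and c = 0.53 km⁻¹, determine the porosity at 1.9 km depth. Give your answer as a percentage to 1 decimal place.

phi = phi₀·exp(−c·Z) = 0.45 × exp(−0.53 × 1.9) = 0.45 × exp(−1.007)
  = 0.45 × 0.3653 = 0.1644

16.4%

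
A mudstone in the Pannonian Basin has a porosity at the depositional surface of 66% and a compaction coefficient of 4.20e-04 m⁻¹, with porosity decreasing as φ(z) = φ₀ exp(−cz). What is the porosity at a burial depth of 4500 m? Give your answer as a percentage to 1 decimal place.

10.0%

Working in km (1 km = 1000 m; c in km⁻¹ = c in m⁻¹ × 1000):
φ = φ₀·exp(−c·z) = 0.66 × exp(−0.42 × 4.5) = 0.66 × exp(−1.89)
  = 0.66 × 0.1511 = 0.0997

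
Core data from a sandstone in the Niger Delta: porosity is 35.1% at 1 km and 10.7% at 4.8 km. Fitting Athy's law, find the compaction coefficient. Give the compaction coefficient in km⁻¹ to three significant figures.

0.313 km⁻¹

Athy: φ(d) = φ₀ e^(−kd) ⇒ φ₁/φ₂ = e^{k(d₂−d₁)} ⇒ k = ln(φ₁/φ₂)/(d₂−d₁)
k = ln(0.351/0.107) / (4.8 − 1) = ln(3.28) / 3.8 = 1.1880 / 3.8 = 0.3126 km⁻¹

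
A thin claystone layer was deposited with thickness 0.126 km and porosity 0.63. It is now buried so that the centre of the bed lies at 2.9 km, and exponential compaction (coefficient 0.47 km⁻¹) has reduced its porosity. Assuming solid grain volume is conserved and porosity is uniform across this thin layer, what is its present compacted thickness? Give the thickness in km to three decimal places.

Porosity at 2.9 km: n = 0.63·exp(−0.47×2.9) = 0.1612
Solid-volume conservation: h(1−n) = h₀(1−n₀) ⇒ h = h₀·(1−n₀)/(1−n)
h = 0.126 × (1 − 0.63)/(1 − 0.1612) = 0.126 × 0.4411 = 0.0556 km

0.056 km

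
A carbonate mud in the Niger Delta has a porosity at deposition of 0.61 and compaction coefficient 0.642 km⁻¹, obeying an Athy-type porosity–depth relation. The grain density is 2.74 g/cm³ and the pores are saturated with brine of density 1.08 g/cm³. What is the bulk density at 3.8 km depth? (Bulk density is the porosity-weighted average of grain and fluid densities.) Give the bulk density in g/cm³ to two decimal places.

2.65 g/cm³

Porosity at depth: phi = 0.61·exp(−0.642×3.8) = 0.61×0.0872 = 0.0532
Bulk density: ρ_b = (1−phi)ρ_g + phi·ρ_f = 0.9468×2.74 + 0.0532×1.08
       = 2.594 + 0.057 = 2.652 g/cm³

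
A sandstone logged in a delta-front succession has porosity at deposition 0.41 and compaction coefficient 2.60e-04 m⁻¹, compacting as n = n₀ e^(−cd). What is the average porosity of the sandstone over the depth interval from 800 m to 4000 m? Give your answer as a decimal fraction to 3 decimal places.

Working in km (1 km = 1000 m; c in km⁻¹ = c in m⁻¹ × 1000):
⟨n⟩ = (1/(d₂−d₁)) ∫ n₀ e^(−cd) dd = n₀·(e^(−c·d₁) − e^(−c·d₂)) / (c·(d₂−d₁))
e^(−0.26×0.8) = 0.8122; e^(−0.26×4) = 0.3535
⟨n⟩ = 0.41 × (0.8122 − 0.3535) / (0.26 × 3.2) = 0.41 × 0.5514 = 0.2261

0.226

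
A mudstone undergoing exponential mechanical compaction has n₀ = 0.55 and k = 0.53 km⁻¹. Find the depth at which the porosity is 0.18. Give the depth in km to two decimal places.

Invert Athy's law: d = ln(n₀/n) / k
d = ln(0.55/0.18) / 0.53 = ln(3.056) / 0.53 = 1.1170 / 0.53 = 2.107 km

2.11 km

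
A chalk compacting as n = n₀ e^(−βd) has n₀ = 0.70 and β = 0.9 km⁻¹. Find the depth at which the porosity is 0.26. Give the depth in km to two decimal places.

1.10 km

Invert Athy's law: d = ln(n₀/n) / β
d = ln(0.7/0.26) / 0.9 = ln(2.692) / 0.9 = 0.9904 / 0.9 = 1.100 km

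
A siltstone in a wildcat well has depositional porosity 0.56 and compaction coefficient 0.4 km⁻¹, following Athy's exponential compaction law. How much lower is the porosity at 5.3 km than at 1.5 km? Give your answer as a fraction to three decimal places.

0.240

n(1.5) = 0.56·e^(−0.4×1.5) = 0.3073
n(5.3) = 0.56·e^(−0.4×5.3) = 0.0672
Δn = 0.3073 − 0.0672 = 0.2401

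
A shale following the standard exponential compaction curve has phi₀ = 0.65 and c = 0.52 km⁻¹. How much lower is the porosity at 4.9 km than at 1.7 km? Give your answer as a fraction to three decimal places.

0.218

phi(1.7) = 0.65·e^(−0.52×1.7) = 0.2685
phi(4.9) = 0.65·e^(−0.52×4.9) = 0.0509
Δphi = 0.2685 − 0.0509 = 0.2177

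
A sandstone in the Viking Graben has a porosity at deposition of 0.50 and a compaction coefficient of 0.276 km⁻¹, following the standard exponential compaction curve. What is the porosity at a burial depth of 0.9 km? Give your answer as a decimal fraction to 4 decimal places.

0.3900

n = n₀·exp(−c·Z) = 0.5 × exp(−0.276 × 0.9) = 0.5 × exp(−0.2484)
  = 0.5 × 0.7800 = 0.3900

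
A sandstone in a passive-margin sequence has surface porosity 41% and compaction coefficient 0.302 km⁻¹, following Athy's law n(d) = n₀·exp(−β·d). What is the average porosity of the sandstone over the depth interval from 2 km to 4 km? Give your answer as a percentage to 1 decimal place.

16.8%

⟨n⟩ = (1/(d₂−d₁)) ∫ n₀ e^(−βd) dd = n₀·(e^(−β·d₁) − e^(−β·d₂)) / (β·(d₂−d₁))
e^(−0.302×2) = 0.5466; e^(−0.302×4) = 0.2988
⟨n⟩ = 0.41 × (0.5466 − 0.2988) / (0.302 × 2) = 0.41 × 0.4103 = 0.1682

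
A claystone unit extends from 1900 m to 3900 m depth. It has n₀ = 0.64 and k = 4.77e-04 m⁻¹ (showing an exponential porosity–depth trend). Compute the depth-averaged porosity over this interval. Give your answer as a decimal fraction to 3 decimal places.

0.167

Working in km (1 km = 1000 m; k in km⁻¹ = k in m⁻¹ × 1000):
⟨n⟩ = (1/(z₂−z₁)) ∫ n₀ e^(−kz) dz = n₀·(e^(−k·z₁) − e^(−k·z₂)) / (k·(z₂−z₁))
e^(−0.477×1.9) = 0.4040; e^(−0.477×3.9) = 0.1556
⟨n⟩ = 0.64 × (0.4040 − 0.1556) / (0.477 × 2) = 0.64 × 0.2604 = 0.1666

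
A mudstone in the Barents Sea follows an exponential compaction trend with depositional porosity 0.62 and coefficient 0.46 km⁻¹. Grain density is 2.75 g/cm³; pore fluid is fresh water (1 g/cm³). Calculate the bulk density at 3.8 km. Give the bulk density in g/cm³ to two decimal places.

Porosity at depth: n = 0.62·exp(−0.46×3.8) = 0.62×0.1741 = 0.1080
Bulk density: ρ_b = (1−n)ρ_g + n·ρ_f = 0.8920×2.75 + 0.1080×1
       = 2.453 + 0.108 = 2.561 g/cm³

2.56 g/cm³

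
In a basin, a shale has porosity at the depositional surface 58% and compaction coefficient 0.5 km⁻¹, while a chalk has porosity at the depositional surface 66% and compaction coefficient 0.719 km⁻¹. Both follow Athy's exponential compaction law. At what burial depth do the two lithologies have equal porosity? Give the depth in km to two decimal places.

0.59 km

Set φ₀ₐ e^(−cₐd) = φ₀ᵦ e^(−cᵦd) ⇒ ln(φ₀ₐ/φ₀ᵦ) = (cₐ − cᵦ)·d
d = ln(0.58/0.66) / (0.5 − 0.719) = -0.1292 / -0.219 = 0.590 km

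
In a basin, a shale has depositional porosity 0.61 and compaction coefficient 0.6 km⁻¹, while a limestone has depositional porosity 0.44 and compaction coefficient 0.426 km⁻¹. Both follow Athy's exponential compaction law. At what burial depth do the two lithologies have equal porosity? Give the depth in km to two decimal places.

1.88 km

Set phi₀ₐ e^(−cₐZ) = phi₀ᵦ e^(−cᵦZ) ⇒ ln(phi₀ₐ/phi₀ᵦ) = (cₐ − cᵦ)·Z
Z = ln(0.61/0.44) / (0.6 − 0.426) = 0.3267 / 0.174 = 1.877 km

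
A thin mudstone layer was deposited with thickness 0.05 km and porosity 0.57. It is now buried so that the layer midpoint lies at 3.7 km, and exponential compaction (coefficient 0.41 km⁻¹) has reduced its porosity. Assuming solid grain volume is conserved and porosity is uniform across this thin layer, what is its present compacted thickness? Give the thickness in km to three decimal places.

0.025 km

Porosity at 3.7 km: phi = 0.57·exp(−0.41×3.7) = 0.1250
Solid-volume conservation: h(1−phi) = h₀(1−phi₀) ⇒ h = h₀·(1−phi₀)/(1−phi)
h = 0.05 × (1 − 0.57)/(1 − 0.1250) = 0.05 × 0.4915 = 0.0246 km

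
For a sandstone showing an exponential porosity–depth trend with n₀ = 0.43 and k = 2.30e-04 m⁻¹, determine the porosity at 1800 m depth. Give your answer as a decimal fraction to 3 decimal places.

Working in km (1 km = 1000 m; k in km⁻¹ = k in m⁻¹ × 1000):
n = n₀·exp(−k·d) = 0.43 × exp(−0.23 × 1.8) = 0.43 × exp(−0.414)
  = 0.43 × 0.6610 = 0.2842

0.284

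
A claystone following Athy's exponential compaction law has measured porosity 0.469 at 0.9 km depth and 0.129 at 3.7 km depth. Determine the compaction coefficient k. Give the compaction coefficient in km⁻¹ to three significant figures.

0.461 km⁻¹

Athy: phi(d) = phi₀ e^(−kd) ⇒ phi₁/phi₂ = e^{k(d₂−d₁)} ⇒ k = ln(phi₁/phi₂)/(d₂−d₁)
k = ln(0.469/0.129) / (3.7 − 0.9) = ln(3.636) / 2.8 = 1.2908 / 2.8 = 0.461 km⁻¹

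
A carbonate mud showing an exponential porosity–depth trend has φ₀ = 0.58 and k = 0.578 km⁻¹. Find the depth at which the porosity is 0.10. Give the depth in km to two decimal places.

3.04 km

Invert Athy's law: d = ln(φ₀/φ) / k
d = ln(0.58/0.1) / 0.578 = ln(5.8) / 0.578 = 1.7579 / 0.578 = 3.041 km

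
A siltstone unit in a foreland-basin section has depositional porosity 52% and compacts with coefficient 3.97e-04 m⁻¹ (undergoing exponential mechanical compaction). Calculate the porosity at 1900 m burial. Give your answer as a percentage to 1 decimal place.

Working in km (1 km = 1000 m; c in km⁻¹ = c in m⁻¹ × 1000):
phi = phi₀·exp(−c·d) = 0.52 × exp(−0.397 × 1.9) = 0.52 × exp(−0.7543)
  = 0.52 × 0.4703 = 0.2446

24.5%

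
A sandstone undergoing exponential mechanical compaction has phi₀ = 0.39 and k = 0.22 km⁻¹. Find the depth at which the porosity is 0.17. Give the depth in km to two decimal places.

Invert Athy's law: z = ln(phi₀/phi) / k
z = ln(0.39/0.17) / 0.22 = ln(2.294) / 0.22 = 0.8303 / 0.22 = 3.774 km

3.77 km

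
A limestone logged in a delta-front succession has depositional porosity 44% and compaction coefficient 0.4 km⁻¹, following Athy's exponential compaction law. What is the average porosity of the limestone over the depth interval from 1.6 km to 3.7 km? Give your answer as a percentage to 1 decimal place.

15.7%

⟨φ⟩ = (1/(z₂−z₁)) ∫ φ₀ e^(−cz) dz = φ₀·(e^(−c·z₁) − e^(−c·z₂)) / (c·(z₂−z₁))
e^(−0.4×1.6) = 0.5273; e^(−0.4×3.7) = 0.2276
⟨φ⟩ = 0.44 × (0.5273 − 0.2276) / (0.4 × 2.1) = 0.44 × 0.3567 = 0.1570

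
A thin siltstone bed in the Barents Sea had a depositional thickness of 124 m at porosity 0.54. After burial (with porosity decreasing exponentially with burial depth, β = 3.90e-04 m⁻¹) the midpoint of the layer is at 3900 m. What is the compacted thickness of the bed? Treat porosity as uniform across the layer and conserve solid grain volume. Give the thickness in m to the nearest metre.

65 m

Working in km (1 km = 1000 m; β in km⁻¹ = β in m⁻¹ × 1000):
Porosity at 3.9 km: phi = 0.54·exp(−0.39×3.9) = 0.1180
Solid-volume conservation: h(1−phi) = h₀(1−phi₀) ⇒ h = h₀·(1−phi₀)/(1−phi)
h = 0.124 × (1 − 0.54)/(1 − 0.1180) = 0.124 × 0.5215 = 0.0647 km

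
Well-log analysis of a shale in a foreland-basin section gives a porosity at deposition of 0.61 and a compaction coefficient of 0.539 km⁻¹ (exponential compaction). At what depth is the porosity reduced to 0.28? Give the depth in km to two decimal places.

Invert Athy's law: d = ln(n₀/n) / k
d = ln(0.61/0.28) / 0.539 = ln(2.179) / 0.539 = 0.7787 / 0.539 = 1.445 km

1.44 km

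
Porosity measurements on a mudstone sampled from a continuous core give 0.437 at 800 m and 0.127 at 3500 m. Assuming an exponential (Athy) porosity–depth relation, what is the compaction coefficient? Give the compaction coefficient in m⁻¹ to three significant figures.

0.000458 m⁻¹

Working in km (1 km = 1000 m; c in km⁻¹ = c in m⁻¹ × 1000):
Athy: n(Z) = n₀ e^(−cZ) ⇒ n₁/n₂ = e^{c(Z₂−Z₁)} ⇒ c = ln(n₁/n₂)/(Z₂−Z₁)
c = ln(0.437/0.127) / (3.5 − 0.8) = ln(3.441) / 2.7 = 1.2357 / 2.7 = 0.4577 km⁻¹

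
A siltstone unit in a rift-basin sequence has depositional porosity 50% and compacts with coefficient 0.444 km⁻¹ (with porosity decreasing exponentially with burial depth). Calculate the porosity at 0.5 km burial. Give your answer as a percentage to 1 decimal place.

40.0%

φ = φ₀·exp(−c·d) = 0.5 × exp(−0.444 × 0.5) = 0.5 × exp(−0.222)
  = 0.5 × 0.8009 = 0.4005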